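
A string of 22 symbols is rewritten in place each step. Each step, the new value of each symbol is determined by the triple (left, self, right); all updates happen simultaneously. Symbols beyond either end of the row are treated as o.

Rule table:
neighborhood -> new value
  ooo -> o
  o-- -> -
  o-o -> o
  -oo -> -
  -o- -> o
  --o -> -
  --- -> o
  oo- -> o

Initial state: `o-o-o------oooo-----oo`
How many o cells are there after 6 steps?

ooooo-oooo--ooo-ooo--o
oooooo-ooo---ooo-oo---
ooooooo-oo-o--ooo-o-o-
oooooooo-ooo---ooooooo
ooooooooo-oo-o--oooooo
oooooooooo-ooo---ooooo
count of o: 18

18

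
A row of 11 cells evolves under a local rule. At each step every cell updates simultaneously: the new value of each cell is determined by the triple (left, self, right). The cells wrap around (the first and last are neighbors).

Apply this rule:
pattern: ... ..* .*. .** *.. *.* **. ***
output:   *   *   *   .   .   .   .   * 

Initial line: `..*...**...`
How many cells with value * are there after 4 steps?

***.**...**
**.....**.*
*..****....
*.*.**..***
count of *: 7

7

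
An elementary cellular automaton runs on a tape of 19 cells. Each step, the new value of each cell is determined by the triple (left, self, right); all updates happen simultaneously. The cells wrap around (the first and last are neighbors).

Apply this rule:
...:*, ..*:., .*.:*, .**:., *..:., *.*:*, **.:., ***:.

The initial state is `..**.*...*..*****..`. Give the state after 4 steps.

*...**.*.*........*
..*...****.******..
*.*.*.....*.......*
.****.***.*.*****..

.****.***.*.*****..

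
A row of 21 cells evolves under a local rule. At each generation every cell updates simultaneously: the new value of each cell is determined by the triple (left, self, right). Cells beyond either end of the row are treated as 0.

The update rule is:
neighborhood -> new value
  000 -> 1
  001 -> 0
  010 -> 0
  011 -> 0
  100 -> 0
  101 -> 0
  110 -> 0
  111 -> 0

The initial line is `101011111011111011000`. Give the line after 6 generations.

000000000000000000011
111111111111111111000
000000000000000000011  (repeats generation 1; period 2)
generation 6: 111111111111111111000

111111111111111111000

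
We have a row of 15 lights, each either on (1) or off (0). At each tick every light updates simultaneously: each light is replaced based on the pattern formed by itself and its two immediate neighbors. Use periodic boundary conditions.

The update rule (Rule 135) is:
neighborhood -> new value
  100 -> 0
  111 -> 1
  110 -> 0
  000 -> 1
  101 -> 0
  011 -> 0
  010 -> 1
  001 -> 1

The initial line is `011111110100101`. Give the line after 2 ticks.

tick 1: 001111100101101
tick 2: 010111001100001

010111001100001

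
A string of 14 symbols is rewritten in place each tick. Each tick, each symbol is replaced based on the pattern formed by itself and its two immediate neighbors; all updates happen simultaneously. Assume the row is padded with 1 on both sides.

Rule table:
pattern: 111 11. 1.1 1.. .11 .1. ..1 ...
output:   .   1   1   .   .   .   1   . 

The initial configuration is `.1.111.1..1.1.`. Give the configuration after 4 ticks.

1.1.1.1.1.1.1.

1.1..11..1.1.1
11..1.1.1.1.1.
.1.1.1.1.1.1.1
1.1.1.1.1.1.1.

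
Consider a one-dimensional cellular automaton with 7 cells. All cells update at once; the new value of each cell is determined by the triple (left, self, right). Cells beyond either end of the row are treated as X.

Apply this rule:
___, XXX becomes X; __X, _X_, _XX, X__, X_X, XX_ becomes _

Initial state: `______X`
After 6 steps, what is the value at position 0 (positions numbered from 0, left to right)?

_

step 1: _XXXX__
step 2: __XX___
step 3: _____X_
step 4: _XXX___
step 5: __X__X_
step 6: _______
position 0 holds _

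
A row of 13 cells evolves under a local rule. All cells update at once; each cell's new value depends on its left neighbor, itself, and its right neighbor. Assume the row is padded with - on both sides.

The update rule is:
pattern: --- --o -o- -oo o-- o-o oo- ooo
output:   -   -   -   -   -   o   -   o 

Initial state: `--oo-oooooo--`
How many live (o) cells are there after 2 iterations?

3

----o-oooo---
-----o-oo----
count of o: 3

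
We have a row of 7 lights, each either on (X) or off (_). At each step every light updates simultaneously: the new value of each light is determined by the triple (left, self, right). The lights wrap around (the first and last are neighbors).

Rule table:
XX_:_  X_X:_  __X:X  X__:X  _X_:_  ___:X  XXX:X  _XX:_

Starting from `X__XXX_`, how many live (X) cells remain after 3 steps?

5

step 1: _XX_X__
step 2: X____XX
step 3: _XXXX_X
count of X: 5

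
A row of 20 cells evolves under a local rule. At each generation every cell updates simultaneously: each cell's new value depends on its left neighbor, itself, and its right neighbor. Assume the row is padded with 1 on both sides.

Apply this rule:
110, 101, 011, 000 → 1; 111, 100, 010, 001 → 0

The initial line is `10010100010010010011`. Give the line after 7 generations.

11100111101111010000

10001001000000000010
10100000011111111001
11001111010000001001
01001001100111100001
10000001100100101101
10111101100000011111
11100111101111010000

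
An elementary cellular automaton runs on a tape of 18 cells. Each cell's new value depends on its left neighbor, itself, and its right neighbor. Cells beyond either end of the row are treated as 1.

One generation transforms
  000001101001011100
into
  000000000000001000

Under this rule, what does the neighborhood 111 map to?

At position 14 the neighborhood is 111; the next row has 1 there.

1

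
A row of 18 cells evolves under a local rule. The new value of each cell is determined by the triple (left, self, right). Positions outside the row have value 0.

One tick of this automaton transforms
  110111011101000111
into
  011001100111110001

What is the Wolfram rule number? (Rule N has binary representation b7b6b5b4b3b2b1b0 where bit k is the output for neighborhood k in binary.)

117

position 4: 111 → 0  (bit 7 = 0)
position 1: 110 → 1  (bit 6 = 1)
position 2: 101 → 1  (bit 5 = 1)
position 12: 100 → 1  (bit 4 = 1)
position 0: 011 → 0  (bit 3 = 0)
position 11: 010 → 1  (bit 2 = 1)
position 14: 001 → 0  (bit 1 = 0)
position 13: 000 → 1  (bit 0 = 1)
bits b7..b0 = 01110101 = 117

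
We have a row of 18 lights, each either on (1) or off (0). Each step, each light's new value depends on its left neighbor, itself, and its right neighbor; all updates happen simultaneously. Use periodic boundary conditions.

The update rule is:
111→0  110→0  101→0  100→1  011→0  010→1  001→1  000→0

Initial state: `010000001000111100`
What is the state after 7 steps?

111000011101000010
000100100001100110
001111110010011001
110000001111100111
001000010000011000
011100111000100100
100011000101111110

100011000101111110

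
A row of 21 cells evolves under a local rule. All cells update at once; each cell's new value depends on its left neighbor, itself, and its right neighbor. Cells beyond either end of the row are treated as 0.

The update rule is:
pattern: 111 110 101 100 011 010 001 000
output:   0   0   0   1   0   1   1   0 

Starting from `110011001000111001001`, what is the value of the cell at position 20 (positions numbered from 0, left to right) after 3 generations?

generation 1: 001100111101000111111
generation 2: 010011000001101000000
generation 3: 111100100010001100000
position 20 holds 0

0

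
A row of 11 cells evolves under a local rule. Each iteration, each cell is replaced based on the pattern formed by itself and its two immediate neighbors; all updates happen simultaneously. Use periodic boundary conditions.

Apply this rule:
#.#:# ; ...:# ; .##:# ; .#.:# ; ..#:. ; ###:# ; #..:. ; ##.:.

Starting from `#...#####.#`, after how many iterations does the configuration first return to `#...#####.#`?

..#.####.##
..#####.##.
#.####.##..
#####.##...
####.##..#.
###.##...##
##.##..#.##
#.##...####
.##..#.####
##...#####.
#..#.####.#
...#####.##
.#.####.##.
.#####.##..
.####.##..#
####.##...#
###.##..#.#
##.##...###
#.##..#.###
.##...#####
##..#.####.
#...#####.#

22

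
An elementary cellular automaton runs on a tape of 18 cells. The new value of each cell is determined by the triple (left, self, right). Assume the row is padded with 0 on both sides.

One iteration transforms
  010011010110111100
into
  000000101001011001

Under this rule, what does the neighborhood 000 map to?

At position 17 the neighborhood is 000; the next row has 1 there.

1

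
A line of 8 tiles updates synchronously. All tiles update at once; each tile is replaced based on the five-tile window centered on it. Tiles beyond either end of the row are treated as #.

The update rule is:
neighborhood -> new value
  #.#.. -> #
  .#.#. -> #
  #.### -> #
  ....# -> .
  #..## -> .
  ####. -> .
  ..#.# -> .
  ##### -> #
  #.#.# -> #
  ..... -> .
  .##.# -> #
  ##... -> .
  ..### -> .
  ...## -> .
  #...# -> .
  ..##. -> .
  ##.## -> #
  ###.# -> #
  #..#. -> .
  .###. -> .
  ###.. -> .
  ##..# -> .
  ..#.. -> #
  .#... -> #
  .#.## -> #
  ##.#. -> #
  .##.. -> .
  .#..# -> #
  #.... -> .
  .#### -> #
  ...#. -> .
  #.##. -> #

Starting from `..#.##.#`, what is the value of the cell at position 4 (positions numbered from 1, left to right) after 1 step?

...#####
position 4 holds #

#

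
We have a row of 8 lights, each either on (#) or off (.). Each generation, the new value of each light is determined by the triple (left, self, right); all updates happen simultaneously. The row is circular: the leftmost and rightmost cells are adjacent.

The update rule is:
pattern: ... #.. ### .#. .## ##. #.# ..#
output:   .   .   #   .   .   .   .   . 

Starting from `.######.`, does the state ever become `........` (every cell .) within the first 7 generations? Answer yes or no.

generation 1: ..####..
generation 2: ...##...
generation 3: ........
all cells are . at generation 3

yes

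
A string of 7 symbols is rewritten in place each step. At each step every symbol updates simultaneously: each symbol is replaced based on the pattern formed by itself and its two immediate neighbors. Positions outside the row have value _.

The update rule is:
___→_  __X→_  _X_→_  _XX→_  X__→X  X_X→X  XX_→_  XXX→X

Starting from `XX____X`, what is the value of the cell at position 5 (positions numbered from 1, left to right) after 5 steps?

step 1: __X____
step 2: ___X___
step 3: ____X__
step 4: _____X_
step 5: ______X
position 5 holds _

_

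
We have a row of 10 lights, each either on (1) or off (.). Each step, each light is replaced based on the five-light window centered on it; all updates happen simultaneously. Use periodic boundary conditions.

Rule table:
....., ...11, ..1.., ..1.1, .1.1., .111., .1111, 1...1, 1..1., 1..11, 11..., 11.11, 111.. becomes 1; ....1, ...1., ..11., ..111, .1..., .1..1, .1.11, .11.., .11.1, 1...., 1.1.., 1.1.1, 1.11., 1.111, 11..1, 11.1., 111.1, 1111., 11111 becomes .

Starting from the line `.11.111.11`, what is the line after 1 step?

1..1.1.1..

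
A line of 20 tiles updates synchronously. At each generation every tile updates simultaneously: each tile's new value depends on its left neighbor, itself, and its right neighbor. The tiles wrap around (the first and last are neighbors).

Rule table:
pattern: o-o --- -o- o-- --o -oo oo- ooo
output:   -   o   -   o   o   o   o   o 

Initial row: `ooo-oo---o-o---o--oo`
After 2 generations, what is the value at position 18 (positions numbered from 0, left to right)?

generation 1: ooo-ooooo---ooo-oooo
generation 2: ooo-ooooooooooo-oooo
position 18 holds o

o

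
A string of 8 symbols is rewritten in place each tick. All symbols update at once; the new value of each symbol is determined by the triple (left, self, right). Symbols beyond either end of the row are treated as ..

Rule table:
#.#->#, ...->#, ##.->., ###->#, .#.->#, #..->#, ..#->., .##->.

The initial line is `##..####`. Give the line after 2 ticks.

..#..##.
#.##...#

#.##...#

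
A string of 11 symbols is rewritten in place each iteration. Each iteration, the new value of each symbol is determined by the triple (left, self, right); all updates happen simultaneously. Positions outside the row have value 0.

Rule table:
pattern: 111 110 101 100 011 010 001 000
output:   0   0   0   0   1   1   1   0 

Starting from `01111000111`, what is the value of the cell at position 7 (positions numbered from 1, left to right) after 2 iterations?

1

11000001100
10000011000
position 7 holds 1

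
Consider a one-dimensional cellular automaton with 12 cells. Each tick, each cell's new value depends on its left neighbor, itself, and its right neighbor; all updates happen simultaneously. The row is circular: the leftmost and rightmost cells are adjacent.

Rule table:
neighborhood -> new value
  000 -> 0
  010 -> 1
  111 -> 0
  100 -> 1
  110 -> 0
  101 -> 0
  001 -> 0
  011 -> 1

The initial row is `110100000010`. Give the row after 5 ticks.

100110000010
110101000010
100101100010
110101010010
100101011010

100101011010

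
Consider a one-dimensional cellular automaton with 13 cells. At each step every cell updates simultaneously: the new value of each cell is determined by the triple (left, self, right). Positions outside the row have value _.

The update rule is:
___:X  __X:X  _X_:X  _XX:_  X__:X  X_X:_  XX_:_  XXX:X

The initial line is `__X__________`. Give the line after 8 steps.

_XXX__X__XXX_

step 1: XXXXXXXXXXXXX
step 2: _XXXXXXXXXXX_
step 3: X_XXXXXXXXX_X
step 4: X__XXXXXXX__X
step 5: XXX_XXXXX_XXX
step 6: _X___XXX___X_
step 7: XXXXX_X_XXXXX
step 8: _XXX__X__XXX_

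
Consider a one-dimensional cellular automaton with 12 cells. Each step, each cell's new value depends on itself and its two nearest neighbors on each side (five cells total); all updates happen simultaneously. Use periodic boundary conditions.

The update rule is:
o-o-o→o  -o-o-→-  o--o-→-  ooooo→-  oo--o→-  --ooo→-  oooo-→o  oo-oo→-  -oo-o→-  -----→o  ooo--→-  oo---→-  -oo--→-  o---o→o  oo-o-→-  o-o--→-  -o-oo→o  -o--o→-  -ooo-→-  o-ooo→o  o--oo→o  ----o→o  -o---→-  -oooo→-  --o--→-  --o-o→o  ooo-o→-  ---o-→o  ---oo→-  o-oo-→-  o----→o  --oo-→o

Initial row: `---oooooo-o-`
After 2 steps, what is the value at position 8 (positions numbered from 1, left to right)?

oo-----o----
o--oooo--oo-
position 8 holds -

-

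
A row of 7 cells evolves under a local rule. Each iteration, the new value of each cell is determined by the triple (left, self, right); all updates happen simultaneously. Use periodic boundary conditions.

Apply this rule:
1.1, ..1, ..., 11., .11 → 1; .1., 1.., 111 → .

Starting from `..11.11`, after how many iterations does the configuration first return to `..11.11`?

28

iteration 1: .111111
iteration 2: 11....1
iteration 3: .1.1111
iteration 4: 1.11..1
iteration 5: 1111.11
iteration 6: ...111.
iteration 7: 1111.1.
iteration 8: 1..11.1
iteration 9: 1.11111
iteration 10: 111....
iteration 11: 1.1.111
iteration 12: 11.11..
iteration 13: 11111.1
iteration 14: ....111
iteration 15: .1111.1
iteration 16: 11..11.
iteration 17: 11.1111
iteration 18: .111...
iteration 19: 11.1.11
iteration 20: .11.11.
iteration 21: 111111.
iteration 22: 1....11
iteration 23: 1.1111.
iteration 24: .11..11
iteration 25: 111.111
iteration 26: ..111..
iteration 27: 111.1.1
iteration 28: ..11.11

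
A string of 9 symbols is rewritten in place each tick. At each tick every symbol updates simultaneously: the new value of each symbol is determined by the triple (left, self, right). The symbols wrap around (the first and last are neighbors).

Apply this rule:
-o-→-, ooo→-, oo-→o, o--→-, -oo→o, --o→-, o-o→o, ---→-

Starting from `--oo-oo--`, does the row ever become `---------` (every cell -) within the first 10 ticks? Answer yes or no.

yes

--ooooo--
--o---o--
---------
all cells are - at tick 3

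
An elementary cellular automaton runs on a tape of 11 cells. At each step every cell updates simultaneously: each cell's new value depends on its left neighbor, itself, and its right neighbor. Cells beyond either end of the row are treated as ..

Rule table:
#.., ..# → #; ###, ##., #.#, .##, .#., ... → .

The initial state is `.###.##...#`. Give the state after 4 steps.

step 1: #......#.#.
step 2: .#....#...#
step 3: #.#..#.#.#.
step 4: ...##.....#

...##.....#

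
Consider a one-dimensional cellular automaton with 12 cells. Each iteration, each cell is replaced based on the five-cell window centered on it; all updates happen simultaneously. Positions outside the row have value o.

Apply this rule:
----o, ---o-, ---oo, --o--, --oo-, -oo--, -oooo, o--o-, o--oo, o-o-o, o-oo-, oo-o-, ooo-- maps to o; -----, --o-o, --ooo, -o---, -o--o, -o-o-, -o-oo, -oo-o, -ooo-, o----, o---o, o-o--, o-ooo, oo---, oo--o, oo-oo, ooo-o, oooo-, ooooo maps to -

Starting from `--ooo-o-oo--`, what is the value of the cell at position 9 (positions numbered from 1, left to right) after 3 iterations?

-o---oo-oo-o
o---oo--o---
o--ooo-oo--o
position 9 holds o

o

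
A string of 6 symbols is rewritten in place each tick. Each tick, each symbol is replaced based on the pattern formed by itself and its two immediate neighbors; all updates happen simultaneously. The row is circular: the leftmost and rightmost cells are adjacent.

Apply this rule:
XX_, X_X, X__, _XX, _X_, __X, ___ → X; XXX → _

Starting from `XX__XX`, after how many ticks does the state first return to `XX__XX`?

2

_XXXX_
XX__XX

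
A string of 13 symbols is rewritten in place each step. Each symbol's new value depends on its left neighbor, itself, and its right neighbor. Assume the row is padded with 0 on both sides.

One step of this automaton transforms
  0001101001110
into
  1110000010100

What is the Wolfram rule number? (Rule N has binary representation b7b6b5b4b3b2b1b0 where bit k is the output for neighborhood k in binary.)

131

position 10: 111 → 1  (bit 7 = 1)
position 4: 110 → 0  (bit 6 = 0)
position 5: 101 → 0  (bit 5 = 0)
position 7: 100 → 0  (bit 4 = 0)
position 3: 011 → 0  (bit 3 = 0)
position 6: 010 → 0  (bit 2 = 0)
position 2: 001 → 1  (bit 1 = 1)
position 0: 000 → 1  (bit 0 = 1)
bits b7..b0 = 10000011 = 131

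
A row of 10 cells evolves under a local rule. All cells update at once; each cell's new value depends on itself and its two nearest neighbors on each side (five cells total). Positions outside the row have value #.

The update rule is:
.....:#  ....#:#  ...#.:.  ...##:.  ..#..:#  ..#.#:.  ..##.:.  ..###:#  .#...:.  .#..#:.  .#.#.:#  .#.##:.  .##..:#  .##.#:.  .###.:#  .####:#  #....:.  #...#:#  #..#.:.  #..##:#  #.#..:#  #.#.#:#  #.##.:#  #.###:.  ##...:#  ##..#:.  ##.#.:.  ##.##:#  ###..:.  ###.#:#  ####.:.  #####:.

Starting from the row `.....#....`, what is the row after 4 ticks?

#.##.#....

tick 1: #.##.#..#.
tick 2: ###..#....
tick 3: .....#..#.
tick 4: #.##.#....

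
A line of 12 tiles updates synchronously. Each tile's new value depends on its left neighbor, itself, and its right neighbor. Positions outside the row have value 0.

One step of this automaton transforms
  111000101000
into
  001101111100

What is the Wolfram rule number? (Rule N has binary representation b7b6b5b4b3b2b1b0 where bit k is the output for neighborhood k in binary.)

position 1: 111 → 0  (bit 7 = 0)
position 2: 110 → 1  (bit 6 = 1)
position 7: 101 → 1  (bit 5 = 1)
position 3: 100 → 1  (bit 4 = 1)
position 0: 011 → 0  (bit 3 = 0)
position 6: 010 → 1  (bit 2 = 1)
position 5: 001 → 1  (bit 1 = 1)
position 4: 000 → 0  (bit 0 = 0)
bits b7..b0 = 01110110 = 118

118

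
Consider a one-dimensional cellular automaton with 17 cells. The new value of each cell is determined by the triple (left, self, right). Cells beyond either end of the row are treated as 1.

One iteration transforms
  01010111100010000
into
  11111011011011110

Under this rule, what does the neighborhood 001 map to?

At position 11 the neighborhood is 001; the next row has 0 there.

0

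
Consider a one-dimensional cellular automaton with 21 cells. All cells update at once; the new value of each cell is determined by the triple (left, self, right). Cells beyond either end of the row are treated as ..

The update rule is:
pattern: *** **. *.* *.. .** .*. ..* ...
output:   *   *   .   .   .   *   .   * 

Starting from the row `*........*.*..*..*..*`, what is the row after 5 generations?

generation 1: *.******.*.*..*..*..*
generation 2: *..*****.*.*..*..*..*
generation 3: *...****.*.*..*..*..*
generation 4: *.*..***.*.*..*..*..*
generation 5: *.*...**.*.*..*..*..*

*.*...**.*.*..*..*..*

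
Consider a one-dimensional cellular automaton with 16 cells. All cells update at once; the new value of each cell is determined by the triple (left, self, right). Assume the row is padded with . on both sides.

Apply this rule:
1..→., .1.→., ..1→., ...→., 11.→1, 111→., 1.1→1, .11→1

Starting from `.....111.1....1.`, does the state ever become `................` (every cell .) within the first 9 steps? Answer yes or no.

.....1.11.......
......111.......
......1.1.......
.......1........
................
all cells are . at step 5

yes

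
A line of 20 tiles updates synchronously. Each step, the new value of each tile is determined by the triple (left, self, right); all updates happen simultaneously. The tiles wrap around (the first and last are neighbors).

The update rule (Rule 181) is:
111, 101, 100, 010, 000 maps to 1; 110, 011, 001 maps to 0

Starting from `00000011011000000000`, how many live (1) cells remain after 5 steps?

11

step 1: 11111000100111111111
step 2: 11110110110011111111
step 3: 11101001001001111111
step 4: 11011101101100111111
step 5: 10101010010010011111
count of 1: 11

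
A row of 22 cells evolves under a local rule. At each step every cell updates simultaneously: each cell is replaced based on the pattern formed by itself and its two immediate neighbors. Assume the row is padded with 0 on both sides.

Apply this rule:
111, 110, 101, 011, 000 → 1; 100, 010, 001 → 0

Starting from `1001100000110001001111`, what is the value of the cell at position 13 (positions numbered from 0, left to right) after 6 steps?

0001101110110100001111
1101111111111001101111
1111111111111001111111
1111111111111001111111  (fixed point — unchanged through step 6)
position 13 holds 0

0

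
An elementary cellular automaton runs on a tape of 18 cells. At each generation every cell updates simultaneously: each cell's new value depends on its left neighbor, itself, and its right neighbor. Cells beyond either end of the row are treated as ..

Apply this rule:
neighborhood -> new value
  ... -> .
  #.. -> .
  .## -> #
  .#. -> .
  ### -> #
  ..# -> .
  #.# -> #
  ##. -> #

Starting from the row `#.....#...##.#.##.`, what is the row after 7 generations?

..........###.###.
..........#######.
..........#######.  (fixed point — unchanged through generation 7)

..........#######.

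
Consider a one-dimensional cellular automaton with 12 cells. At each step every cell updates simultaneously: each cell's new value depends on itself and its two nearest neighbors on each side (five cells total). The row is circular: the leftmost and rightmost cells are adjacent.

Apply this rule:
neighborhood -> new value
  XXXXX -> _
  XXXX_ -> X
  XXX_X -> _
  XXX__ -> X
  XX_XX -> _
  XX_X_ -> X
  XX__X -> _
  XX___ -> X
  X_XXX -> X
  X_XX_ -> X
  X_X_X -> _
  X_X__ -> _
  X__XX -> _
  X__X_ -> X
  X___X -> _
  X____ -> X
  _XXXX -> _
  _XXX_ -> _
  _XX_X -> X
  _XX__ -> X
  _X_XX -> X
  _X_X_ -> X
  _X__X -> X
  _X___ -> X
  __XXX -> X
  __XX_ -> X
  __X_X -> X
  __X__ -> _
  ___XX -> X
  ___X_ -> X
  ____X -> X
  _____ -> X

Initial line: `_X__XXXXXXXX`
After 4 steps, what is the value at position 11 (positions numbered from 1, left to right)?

X

step 1: X_X_X_____X_
step 2: _X_X_XXXXXXX
step 3: X_X_XX____X_
step 4: _X_XXXXXXXXX
position 11 holds X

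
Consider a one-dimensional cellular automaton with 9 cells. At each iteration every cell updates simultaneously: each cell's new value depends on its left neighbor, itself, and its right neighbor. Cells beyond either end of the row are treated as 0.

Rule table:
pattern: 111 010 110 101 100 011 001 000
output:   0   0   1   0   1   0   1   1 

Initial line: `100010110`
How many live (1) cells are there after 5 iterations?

iteration 1: 011100011
iteration 2: 100111101
iteration 3: 011000100
iteration 4: 101111011
iteration 5: 000001001
count of 1: 2

2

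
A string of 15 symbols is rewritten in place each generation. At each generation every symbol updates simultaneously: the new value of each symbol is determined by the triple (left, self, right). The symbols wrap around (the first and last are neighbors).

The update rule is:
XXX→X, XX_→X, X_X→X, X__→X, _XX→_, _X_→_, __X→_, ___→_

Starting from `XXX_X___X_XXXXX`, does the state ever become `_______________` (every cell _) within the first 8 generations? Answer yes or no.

no

generation 1: XXXX_X___X_XXXX
generation 2: XXXXX_X___X_XXX
generation 3: XXXXXX_X___X_XX
generation 4: XXXXXXX_X___X_X
generation 5: XXXXXXXX_X___X_
generation 6: _XXXXXXXX_X___X
generation 7: X_XXXXXXXX_X___
generation 8: _X_XXXXXXXX_X__
generation 8 is _X_XXXXXXXX_X__, still not uniform _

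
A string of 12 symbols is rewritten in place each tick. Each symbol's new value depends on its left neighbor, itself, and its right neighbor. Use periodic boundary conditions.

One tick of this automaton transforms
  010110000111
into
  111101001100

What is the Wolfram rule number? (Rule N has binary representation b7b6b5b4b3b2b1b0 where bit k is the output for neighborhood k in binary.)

62

position 10: 111 → 0  (bit 7 = 0)
position 4: 110 → 0  (bit 6 = 0)
position 0: 101 → 1  (bit 5 = 1)
position 5: 100 → 1  (bit 4 = 1)
position 3: 011 → 1  (bit 3 = 1)
position 1: 010 → 1  (bit 2 = 1)
position 8: 001 → 1  (bit 1 = 1)
position 6: 000 → 0  (bit 0 = 0)
bits b7..b0 = 00111110 = 62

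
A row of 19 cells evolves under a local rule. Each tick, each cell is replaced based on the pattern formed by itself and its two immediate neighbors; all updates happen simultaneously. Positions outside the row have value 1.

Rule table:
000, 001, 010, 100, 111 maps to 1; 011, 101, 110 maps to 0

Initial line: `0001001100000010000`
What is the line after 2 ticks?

1111110011111111111
1111101101111111111

1111101101111111111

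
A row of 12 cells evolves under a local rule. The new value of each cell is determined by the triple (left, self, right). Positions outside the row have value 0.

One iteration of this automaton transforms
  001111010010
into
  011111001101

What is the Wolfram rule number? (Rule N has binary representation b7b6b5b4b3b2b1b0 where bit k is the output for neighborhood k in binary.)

218

position 3: 111 → 1  (bit 7 = 1)
position 5: 110 → 1  (bit 6 = 1)
position 6: 101 → 0  (bit 5 = 0)
position 8: 100 → 1  (bit 4 = 1)
position 2: 011 → 1  (bit 3 = 1)
position 7: 010 → 0  (bit 2 = 0)
position 1: 001 → 1  (bit 1 = 1)
position 0: 000 → 0  (bit 0 = 0)
bits b7..b0 = 11011010 = 218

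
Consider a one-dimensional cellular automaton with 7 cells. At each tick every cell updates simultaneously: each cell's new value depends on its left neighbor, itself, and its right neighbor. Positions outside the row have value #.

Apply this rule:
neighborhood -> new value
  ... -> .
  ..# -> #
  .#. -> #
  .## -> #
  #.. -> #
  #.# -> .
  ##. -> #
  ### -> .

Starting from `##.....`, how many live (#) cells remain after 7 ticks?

3

.##...#
.###.##
.#.#.#.
.#.#.#.  (fixed point — unchanged through tick 7)
count of #: 3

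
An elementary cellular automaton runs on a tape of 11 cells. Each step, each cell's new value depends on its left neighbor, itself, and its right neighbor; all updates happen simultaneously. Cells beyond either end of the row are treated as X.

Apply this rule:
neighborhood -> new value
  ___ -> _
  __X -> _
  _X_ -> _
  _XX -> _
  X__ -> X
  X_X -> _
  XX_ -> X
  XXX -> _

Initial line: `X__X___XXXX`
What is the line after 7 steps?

step 1: XX__X______
step 2: _XX__X_____
step 3: __XX__X____
step 4: X__XX__X___
step 5: XX__XX__X__
step 6: _XX__XX__X_
step 7: __XX__XX___

__XX__XX___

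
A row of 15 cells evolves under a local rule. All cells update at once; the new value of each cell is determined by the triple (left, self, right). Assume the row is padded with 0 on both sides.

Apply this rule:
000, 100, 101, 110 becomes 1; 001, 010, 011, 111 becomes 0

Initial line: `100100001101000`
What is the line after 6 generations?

100100110011100

generation 1: 010011100110111
generation 2: 001000110011001
generation 3: 100110011001100
generation 4: 010011001100111
generation 5: 001001100110001
generation 6: 100100110011100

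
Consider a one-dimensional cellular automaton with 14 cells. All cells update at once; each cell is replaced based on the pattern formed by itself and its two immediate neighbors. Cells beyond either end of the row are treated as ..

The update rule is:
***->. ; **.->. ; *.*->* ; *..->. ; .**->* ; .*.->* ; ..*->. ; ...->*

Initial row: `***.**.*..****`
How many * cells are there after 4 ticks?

5

tick 1: *..**.**..*...
tick 2: *..*.**...*.**
tick 3: *..***..*.***.
tick 4: *..*....***...
count of *: 5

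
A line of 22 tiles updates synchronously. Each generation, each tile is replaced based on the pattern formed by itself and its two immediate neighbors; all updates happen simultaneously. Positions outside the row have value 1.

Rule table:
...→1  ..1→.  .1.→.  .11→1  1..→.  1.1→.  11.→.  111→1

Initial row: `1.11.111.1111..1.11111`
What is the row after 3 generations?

.111...1.1...11..11111

..1..11..111.....11111
.....1...11..111.11111
.111...1.1...11..11111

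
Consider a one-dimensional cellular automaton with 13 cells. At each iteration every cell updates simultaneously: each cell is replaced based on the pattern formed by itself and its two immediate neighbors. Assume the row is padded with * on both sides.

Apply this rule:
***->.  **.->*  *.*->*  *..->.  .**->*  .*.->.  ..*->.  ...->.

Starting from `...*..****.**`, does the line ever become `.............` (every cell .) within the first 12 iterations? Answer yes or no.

yes

iteration 1: ......*..***.
iteration 2: .........*.**
iteration 3: ..........**.
iteration 4: ..........***
iteration 5: ..........*..
iteration 6: .............
all cells are . at iteration 6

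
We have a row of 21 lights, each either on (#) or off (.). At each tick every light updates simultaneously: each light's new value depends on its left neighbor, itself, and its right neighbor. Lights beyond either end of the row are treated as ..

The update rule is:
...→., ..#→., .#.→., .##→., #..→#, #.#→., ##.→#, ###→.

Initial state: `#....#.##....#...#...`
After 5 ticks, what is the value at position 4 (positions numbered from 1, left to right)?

tick 1: .#......##....#...#..
tick 2: ..#......##....#...#.
tick 3: ...#......##....#...#
tick 4: ....#......##....#...
tick 5: .....#......##....#..
position 4 holds .

.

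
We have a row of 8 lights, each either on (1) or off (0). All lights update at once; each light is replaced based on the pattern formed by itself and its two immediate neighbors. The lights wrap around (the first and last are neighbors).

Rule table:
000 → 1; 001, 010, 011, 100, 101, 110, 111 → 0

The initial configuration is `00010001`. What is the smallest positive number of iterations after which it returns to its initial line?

2

iteration 1: 01000100
iteration 2: 00010001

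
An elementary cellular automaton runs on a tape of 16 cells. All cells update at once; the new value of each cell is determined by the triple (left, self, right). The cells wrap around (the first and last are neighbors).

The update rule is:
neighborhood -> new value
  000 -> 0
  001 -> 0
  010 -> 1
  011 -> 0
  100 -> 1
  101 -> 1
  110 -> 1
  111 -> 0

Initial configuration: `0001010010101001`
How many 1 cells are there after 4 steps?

step 1: 1001111011111101
step 2: 1100001100000110
step 3: 0110000110000011
step 4: 1011000011000001
count of 1: 6

6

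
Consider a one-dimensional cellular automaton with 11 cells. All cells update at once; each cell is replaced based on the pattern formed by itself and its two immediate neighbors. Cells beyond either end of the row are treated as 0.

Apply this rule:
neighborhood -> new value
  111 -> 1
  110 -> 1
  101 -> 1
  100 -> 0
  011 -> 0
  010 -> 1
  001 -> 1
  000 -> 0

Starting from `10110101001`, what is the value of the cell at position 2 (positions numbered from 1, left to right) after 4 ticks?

1

11011111011
01101111101
10110111111
11011011111
position 2 holds 1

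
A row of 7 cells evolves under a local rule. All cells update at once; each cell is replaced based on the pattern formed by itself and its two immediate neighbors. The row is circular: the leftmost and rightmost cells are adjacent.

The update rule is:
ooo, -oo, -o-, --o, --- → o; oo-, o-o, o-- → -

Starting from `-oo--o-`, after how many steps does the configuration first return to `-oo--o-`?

oo--oo-
o--oo--
o-oo--o
--o--oo
-oo-oo-
oo--o--
o--oo-o
--oo--o
-oo--oo
-o--oo-
oo-oo--
o--o--o
--oo-oo
-oo--o-

14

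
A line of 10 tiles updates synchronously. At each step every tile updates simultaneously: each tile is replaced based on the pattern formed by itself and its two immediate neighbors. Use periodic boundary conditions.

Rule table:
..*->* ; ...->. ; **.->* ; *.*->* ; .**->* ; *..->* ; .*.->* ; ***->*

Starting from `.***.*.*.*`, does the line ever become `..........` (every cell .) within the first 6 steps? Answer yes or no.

**********
**********  (fixed point — unchanged through step 6)
step 6 is **********, still not uniform .

no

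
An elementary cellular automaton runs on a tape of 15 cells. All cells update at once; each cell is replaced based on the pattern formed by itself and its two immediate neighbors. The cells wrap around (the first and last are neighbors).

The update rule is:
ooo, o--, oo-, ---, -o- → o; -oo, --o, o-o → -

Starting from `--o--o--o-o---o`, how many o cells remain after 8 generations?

o-oo-oo-o-ooo-o
o--o--o-o--oo--
oo-oo-o-oo--oo-
-o--o-o--oo--o-
-oo-o-oo--oo-oo
--o-o--oo--o--o
o-o-oo--oo-oo-o
o-o--oo--o--o--
count of o: 6

6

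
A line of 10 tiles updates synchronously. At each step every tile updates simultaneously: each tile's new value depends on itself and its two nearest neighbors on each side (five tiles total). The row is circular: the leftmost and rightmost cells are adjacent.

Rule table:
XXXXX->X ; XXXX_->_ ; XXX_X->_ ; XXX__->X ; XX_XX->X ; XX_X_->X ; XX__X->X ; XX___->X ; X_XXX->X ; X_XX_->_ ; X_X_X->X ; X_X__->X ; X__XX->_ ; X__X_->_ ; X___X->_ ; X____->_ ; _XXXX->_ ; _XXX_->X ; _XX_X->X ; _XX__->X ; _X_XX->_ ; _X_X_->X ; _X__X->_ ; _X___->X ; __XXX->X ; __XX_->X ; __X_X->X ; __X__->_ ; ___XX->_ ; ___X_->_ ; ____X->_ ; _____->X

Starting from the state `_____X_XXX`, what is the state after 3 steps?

_XXX_XXXX_

X_X__X_XXX
_XX__X_X__
_XXX_XXXX_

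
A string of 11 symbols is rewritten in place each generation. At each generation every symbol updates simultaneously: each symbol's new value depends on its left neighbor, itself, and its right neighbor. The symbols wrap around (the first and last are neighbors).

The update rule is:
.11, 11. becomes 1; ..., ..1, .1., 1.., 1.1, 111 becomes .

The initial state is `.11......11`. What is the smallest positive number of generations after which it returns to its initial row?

.11......11

1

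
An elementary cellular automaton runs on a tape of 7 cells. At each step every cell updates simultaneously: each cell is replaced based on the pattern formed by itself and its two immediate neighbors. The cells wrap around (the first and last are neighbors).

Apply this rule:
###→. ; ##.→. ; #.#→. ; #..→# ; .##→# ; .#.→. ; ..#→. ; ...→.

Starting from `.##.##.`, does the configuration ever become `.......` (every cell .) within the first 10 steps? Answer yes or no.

no

.#..#.#
..#....
...#...
....#..
.....#.
......#
#......
.#.....
..#....  (repeats step 2; period 7)
step 10: ...#...
step 10 is ...#..., still not uniform .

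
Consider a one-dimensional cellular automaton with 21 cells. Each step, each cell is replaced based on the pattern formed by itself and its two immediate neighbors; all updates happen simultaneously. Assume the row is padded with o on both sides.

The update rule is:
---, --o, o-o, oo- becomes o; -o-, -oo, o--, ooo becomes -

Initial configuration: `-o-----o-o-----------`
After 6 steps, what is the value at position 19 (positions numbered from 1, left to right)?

step 1: o--oooo-o--oooooooooo
step 2: o-o---oo--o----------
step 3: oo--oo-o-o--ooooooooo
step 4: -o-o-oo-o--o---------
step 5: o-o-o-oo--o--oooooooo
step 6: oo-o-o-o-o--o--------
position 19 holds -

-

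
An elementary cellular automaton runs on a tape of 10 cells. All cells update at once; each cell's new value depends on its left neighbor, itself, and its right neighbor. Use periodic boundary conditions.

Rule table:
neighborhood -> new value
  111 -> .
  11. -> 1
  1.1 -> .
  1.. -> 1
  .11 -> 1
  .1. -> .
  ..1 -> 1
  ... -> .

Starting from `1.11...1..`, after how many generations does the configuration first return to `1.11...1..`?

6

generation 1: ..111.1.11
generation 2: 111.1...11
generation 3: ..1..1.11.
generation 4: .1.11..111
generation 5: ...11111.1
generation 6: 1.11...1..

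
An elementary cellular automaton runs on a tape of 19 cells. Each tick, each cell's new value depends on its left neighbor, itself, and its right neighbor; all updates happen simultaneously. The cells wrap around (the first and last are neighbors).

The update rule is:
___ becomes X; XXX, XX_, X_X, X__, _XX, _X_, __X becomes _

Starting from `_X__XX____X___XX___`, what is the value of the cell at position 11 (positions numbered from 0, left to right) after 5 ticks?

_

tick 1: _______XX___X____XX
tick 2: _XXXXX____X___XX___
tick 3: _______XX___X____XX  (repeats tick 1; period 2)
tick 5: _______XX___X____XX
position 11 holds _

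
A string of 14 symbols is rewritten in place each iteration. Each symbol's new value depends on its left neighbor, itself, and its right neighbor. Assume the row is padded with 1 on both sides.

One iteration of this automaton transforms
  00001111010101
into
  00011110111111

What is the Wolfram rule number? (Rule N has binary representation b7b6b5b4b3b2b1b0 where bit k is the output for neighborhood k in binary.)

174

position 5: 111 → 1  (bit 7 = 1)
position 7: 110 → 0  (bit 6 = 0)
position 8: 101 → 1  (bit 5 = 1)
position 0: 100 → 0  (bit 4 = 0)
position 4: 011 → 1  (bit 3 = 1)
position 9: 010 → 1  (bit 2 = 1)
position 3: 001 → 1  (bit 1 = 1)
position 1: 000 → 0  (bit 0 = 0)
bits b7..b0 = 10101110 = 174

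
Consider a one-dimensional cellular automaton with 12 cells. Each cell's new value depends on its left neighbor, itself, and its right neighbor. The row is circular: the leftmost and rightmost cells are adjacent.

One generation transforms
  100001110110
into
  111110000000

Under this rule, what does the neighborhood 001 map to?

1

At position 4 the neighborhood is 001; the next row has 1 there.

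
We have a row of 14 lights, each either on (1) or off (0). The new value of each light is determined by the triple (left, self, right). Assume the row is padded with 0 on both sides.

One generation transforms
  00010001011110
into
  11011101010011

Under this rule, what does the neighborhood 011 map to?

At position 9 the neighborhood is 011; the next row has 1 there.

1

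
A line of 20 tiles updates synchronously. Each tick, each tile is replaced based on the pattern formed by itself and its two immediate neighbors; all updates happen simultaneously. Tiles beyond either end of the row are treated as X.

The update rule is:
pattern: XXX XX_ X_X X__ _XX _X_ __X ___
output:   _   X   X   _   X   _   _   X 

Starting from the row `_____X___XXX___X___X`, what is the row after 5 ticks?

___X__XX_____X__X__X

_XXX___X_X_X_X___X_X
XX_X_X__X_X_X__X__XX
_XX_X____X_X______X_
XXXX__XX__X__XXXX__X
___X__XX_____X__X__X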